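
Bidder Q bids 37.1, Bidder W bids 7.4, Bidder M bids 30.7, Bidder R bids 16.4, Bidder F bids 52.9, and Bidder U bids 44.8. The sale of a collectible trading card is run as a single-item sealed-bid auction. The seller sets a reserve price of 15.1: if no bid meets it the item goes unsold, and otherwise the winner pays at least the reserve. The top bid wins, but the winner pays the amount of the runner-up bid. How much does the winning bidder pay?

Ordered from highest: Bidder F 52.9, then Bidder U 44.8, then Bidder Q 37.1, then Bidder M 30.7, then Bidder R 16.4, then Bidder W 7.4.
Bidder F has the highest bid, so Bidder F wins.
The second-highest bid is 44.8, which exceeds the reserve, so that sets the price.

The winner pays 44.8.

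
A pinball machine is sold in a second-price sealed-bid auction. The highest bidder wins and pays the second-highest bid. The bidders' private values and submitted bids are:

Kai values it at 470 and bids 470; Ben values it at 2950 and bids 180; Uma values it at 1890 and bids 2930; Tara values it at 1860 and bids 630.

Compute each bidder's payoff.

Bids in descending order: Uma 2930 > Tara 630 > Kai 470 > Ben 180.
Uma has the top bid and wins; the price is the second-highest bid, 630.
Uma's payoff = 1890 − 630 = 1260. All other bidders lose, so their payoff is 0.

Kai 0, Ben 0, Uma 1260, Tara 0.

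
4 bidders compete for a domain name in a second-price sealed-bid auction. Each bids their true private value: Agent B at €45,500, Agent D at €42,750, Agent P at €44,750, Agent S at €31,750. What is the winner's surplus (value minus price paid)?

Surplus = €750.

Sorted high to low: Agent B €45,500, then Agent P €44,750, then Agent D €42,750, then Agent S €31,750.
Agent B wins with the top bid and pays the second-highest, €44,750.
Surplus = €45,500 − €44,750 = €750.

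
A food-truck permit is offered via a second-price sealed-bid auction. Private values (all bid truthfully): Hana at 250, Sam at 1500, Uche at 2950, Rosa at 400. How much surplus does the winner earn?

1450

Bids in descending order: Uche 2950; Sam 1500; Rosa 400; Hana 250.
Uche wins with the top bid and pays the second-highest, 1500.
Surplus = 2950 − 1500 = 1450.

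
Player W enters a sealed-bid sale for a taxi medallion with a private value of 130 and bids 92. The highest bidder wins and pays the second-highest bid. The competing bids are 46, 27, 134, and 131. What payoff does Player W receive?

Payoff = 0.

Highest competing bid: 134.
Player W's bid 92 is not the highest, so Player W loses, pays nothing, and earns zero payoff.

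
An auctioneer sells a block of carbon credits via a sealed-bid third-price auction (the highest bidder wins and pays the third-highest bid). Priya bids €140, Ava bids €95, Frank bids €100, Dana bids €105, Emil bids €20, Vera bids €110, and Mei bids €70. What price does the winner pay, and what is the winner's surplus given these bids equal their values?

The winner pays €105 for a surplus of €35.

Ranking the bids: Priya €140, then Vera €110, then Dana €105, then Frank €100, then Ava €95, then Mei €70, then Emil €20.
Priya is the highest bidder, so Priya wins.
Under the third-price rule, the price is the third-highest bid: €105.
Surplus = €140 − €105 = €35.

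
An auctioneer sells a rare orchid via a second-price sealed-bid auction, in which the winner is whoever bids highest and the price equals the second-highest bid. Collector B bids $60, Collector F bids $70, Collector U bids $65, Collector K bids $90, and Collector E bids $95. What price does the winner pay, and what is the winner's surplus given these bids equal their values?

Ordered from highest: Collector E $95 > Collector K $90 > Collector F $70 > Collector U $65 > Collector B $60.
Collector E is the highest bidder, so Collector E wins.
Under the second-price rule, the price is the second-highest bid: $90.
Surplus = $95 − $90 = $5.

Price $90; surplus $5.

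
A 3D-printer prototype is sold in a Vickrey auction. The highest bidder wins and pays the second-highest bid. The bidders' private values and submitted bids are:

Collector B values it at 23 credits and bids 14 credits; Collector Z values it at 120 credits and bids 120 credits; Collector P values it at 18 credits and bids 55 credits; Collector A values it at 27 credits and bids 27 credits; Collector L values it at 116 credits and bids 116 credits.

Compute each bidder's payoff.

Bids in descending order: Collector Z 120 credits, then Collector L 116 credits, then Collector P 55 credits, then Collector A 27 credits, then Collector B 14 credits.
Collector Z has the top bid and wins; the price is the second-highest bid, 116 credits.
Collector Z's payoff = 120 credits − 116 credits = 4 credits. All other bidders lose, so their payoff is 0.

Payoffs: Collector B 0 credits, Collector Z 4 credits, Collector P 0 credits, Collector A 0 credits, Collector L 0 credits.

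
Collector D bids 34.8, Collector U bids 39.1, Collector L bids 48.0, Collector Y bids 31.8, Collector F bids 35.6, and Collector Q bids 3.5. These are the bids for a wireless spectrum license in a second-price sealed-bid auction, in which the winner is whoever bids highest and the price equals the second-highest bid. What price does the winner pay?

Bids in descending order: Collector L 48.0; Collector U 39.1; Collector F 35.6; Collector D 34.8; Collector Y 31.8; Collector Q 3.5.
Collector L is the highest bidder, so Collector L wins.
Under the second-price rule, the price is the second-highest bid: 39.1.

Price paid: 39.1.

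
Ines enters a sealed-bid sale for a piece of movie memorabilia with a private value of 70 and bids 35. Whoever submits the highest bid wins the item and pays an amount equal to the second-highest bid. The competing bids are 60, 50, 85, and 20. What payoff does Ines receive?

Payoff = 0.

Highest competing bid: 85.
Ines's bid 35 is not the highest, so Ines loses, pays nothing, and earns zero payoff.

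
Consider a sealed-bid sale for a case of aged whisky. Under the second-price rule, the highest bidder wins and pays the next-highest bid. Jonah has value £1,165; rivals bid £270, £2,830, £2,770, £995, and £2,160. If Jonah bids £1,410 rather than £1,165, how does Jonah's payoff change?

Change in payoff: £0.

The highest competing bid is £2,830.
Bidding truthfully at £1,165: the top bid is £2,830 (a rival), so Jonah loses. Payoff = £0.
Bidding £1,410: the top bid is £2,830 (a rival), so Jonah loses. Payoff = £0.
Change = £0 − £0 = £0.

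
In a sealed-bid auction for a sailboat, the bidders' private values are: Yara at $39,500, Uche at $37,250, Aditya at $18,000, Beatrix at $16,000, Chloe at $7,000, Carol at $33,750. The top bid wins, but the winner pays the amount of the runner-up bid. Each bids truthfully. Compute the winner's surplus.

$2,250

Sorted high to low: Yara $39,500; Uche $37,250; Carol $33,750; Aditya $18,000; Beatrix $16,000; Chloe $7,000.
Yara wins with the top bid and pays the second-highest, $37,250.
Surplus = $39,500 − $37,250 = $2,250.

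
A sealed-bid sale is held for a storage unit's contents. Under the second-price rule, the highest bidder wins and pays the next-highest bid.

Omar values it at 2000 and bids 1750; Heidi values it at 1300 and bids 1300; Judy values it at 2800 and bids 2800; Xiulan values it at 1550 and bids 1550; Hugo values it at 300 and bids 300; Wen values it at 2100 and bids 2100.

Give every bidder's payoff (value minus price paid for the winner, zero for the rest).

Ordered from highest: Judy 2800 > Wen 2100 > Omar 1750 > Xiulan 1550 > Heidi 1300 > Hugo 300.
Judy has the top bid and wins; the price is the second-highest bid, 2100.
Judy's payoff = 2800 − 2100 = 700. All other bidders lose, so their payoff is 0.

Omar 0, Heidi 0, Judy 700, Xiulan 0, Hugo 0, Wen 0.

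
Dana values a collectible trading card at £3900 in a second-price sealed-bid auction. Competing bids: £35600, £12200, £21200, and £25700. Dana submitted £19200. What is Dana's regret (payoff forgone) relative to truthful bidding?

Payoff forgone: £0.

The highest competing bid is £35600.
Bidding truthfully at £3900: the top bid is £35600 (a rival), so Dana loses. Payoff = £0.
Bidding £19200: the top bid is £35600 (a rival), so Dana loses. Payoff = £0.
Regret = truthful payoff − actual payoff = £0 − £0 = £0.
The bid only affects whether you win, not the price — here both bids land on the same side of the top rival bid, so the deviation is payoff-neutral.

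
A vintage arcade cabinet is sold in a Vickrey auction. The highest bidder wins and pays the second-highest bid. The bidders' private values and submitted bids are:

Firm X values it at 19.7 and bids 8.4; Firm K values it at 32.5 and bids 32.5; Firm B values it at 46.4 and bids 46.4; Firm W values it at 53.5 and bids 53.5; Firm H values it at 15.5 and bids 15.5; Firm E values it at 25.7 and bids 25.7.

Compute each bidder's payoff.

Ordered from highest: Firm W 53.5 > Firm B 46.4 > Firm K 32.5 > Firm E 25.7 > Firm H 15.5 > Firm X 8.4.
Firm W has the top bid and wins; the price is the second-highest bid, 46.4.
Firm W's payoff = 53.5 − 46.4 = 7.1. All other bidders lose, so their payoff is 0.

Payoffs: Firm X 0.0, Firm K 0.0, Firm B 0.0, Firm W 7.1, Firm H 0.0, Firm E 0.0.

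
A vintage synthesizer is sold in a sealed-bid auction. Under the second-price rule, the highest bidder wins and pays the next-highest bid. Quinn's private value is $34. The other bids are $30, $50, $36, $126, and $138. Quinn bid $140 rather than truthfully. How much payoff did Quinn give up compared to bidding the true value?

The highest competing bid is $138.
Bidding truthfully at $34: the top bid is $138 (a rival), so Quinn loses. Payoff = $0.
Bidding $140: Quinn has the top bid, wins, and pays the second-highest bid $138. Payoff = $34 − $138 = -$104.
Regret = truthful payoff − actual payoff = $0 − -$104 = $104.
Deviating from a truthful bid can only lose payoff in a second-price auction — never gain.

Regret: $104.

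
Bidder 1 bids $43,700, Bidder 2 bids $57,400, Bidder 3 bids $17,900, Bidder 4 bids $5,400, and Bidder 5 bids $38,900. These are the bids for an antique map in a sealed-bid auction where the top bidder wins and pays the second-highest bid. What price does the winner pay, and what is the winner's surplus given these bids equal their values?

Price $43,700; surplus $13,700.

Ranking the bids: Bidder 2 $57,400 > Bidder 1 $43,700 > Bidder 5 $38,900 > Bidder 3 $17,900 > Bidder 4 $5,400.
Bidder 2 is the highest bidder, so Bidder 2 wins.
Under the second-price rule, the price is the second-highest bid: $43,700.
Surplus = $57,400 − $43,700 = $13,700.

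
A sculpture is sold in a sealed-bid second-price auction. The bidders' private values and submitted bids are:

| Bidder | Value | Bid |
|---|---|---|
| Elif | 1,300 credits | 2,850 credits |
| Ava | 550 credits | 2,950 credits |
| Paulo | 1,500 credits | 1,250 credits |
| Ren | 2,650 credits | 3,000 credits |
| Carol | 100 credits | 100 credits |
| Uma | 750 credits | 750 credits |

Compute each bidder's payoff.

Elif 0 credits, Ava 0 credits, Paulo 0 credits, Ren -300 credits, Carol 0 credits, Uma 0 credits.

Sorted high to low: Ren 3,000 credits, then Ava 2,950 credits, then Elif 2,850 credits, then Paulo 1,250 credits, then Uma 750 credits, then Carol 100 credits.
Ren has the top bid and wins; the price is the second-highest bid, 2,950 credits.
Ren's payoff = 2,650 credits − 2,950 credits = -300 credits. All other bidders lose, so their payoff is 0.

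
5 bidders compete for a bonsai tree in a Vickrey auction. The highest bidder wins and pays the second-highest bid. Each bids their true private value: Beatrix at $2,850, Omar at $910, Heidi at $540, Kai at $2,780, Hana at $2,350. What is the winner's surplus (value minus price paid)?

Bids in descending order: Beatrix $2,850; Kai $2,780; Hana $2,350; Omar $910; Heidi $540.
Beatrix wins with the top bid and pays the second-highest, $2,780.
Surplus = $2,850 − $2,780 = $70.

$70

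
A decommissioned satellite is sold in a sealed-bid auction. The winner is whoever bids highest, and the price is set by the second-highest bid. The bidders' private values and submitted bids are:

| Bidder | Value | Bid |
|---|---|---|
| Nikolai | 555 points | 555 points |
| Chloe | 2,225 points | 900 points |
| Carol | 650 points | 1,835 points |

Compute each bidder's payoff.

Payoffs: Nikolai 0 points, Chloe 0 points, Carol -250 points.

Ranking the bids: Carol 1,835 points; Chloe 900 points; Nikolai 555 points.
Carol has the top bid and wins; the price is the second-highest bid, 900 points.
Carol's payoff = 650 points − 900 points = -250 points. All other bidders lose, so their payoff is 0.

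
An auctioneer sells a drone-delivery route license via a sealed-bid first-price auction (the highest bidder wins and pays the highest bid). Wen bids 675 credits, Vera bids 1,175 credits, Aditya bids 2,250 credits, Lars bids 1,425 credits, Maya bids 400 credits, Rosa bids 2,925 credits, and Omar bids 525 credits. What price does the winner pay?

Price paid: 2,925 credits.

Sorted high to low: Rosa 2,925 credits > Aditya 2,250 credits > Lars 1,425 credits > Vera 1,175 credits > Wen 675 credits > Omar 525 credits > Maya 400 credits.
Rosa is the highest bidder, so Rosa wins.
Under the first-price rule, the price is the highest bid: 2,925 credits.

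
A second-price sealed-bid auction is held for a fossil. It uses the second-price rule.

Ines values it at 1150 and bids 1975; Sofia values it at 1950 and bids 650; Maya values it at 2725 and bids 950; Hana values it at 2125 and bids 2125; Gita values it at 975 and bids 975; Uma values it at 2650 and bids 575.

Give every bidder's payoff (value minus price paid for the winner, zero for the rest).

Ranking the bids: Hana 2125, then Ines 1975, then Gita 975, then Maya 950, then Sofia 650, then Uma 575.
Hana has the top bid and wins; the price is the second-highest bid, 1975.
Hana's payoff = 2125 − 1975 = 150. All other bidders lose, so their payoff is 0.

Ines 0, Sofia 0, Maya 0, Hana 150, Gita 0, Uma 0.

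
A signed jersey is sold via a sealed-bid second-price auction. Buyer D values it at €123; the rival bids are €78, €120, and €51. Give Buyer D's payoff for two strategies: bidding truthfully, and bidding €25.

(a) €3  (b) €0

The highest competing bid is €120.
Bidding truthfully at €123: Buyer D has the top bid, wins, and pays the second-highest bid €120. Payoff = €123 − €120 = €3.
Bidding €25: the top bid is €120 (a rival), so Buyer D loses. Payoff = €0.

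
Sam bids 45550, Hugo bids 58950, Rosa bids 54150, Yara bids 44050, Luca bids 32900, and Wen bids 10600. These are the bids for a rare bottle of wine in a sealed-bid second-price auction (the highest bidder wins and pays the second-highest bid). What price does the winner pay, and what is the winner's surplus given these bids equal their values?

Bids in descending order: Hugo 58950; Rosa 54150; Sam 45550; Yara 44050; Luca 32900; Wen 10600.
Hugo is the highest bidder, so Hugo wins.
Under the second-price rule, the price is the second-highest bid: 54150.
Surplus = 58950 − 54150 = 4800.

The winner pays 54150 for a surplus of 4800.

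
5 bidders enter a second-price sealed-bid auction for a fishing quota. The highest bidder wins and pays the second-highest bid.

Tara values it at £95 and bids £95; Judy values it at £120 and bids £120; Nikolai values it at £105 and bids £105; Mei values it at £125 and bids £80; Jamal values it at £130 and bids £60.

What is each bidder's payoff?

Sorted high to low: Judy £120; Nikolai £105; Tara £95; Mei £80; Jamal £60.
Judy has the top bid and wins; the price is the second-highest bid, £105.
Judy's payoff = £120 − £105 = £15. All other bidders lose, so their payoff is 0.

Tara £0, Judy £15, Nikolai £0, Mei £0, Jamal £0.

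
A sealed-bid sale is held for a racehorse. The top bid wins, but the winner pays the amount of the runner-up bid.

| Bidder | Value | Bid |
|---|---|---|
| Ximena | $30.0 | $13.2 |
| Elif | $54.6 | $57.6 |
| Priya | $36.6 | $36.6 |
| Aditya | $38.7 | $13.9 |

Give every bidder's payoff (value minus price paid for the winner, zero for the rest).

Ordered from highest: Elif $57.6; Priya $36.6; Aditya $13.9; Ximena $13.2.
Elif has the top bid and wins; the price is the second-highest bid, $36.6.
Elif's payoff = $54.6 − $36.6 = $18.0. All other bidders lose, so their payoff is 0.

Payoffs: Ximena $0.0, Elif $18.0, Priya $0.0, Aditya $0.0.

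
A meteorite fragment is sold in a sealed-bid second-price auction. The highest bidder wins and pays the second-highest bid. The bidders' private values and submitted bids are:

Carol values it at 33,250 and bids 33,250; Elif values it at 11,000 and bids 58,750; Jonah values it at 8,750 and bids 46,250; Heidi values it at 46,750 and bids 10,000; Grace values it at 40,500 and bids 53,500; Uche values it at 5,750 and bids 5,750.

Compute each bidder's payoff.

Ordered from highest: Elif 58,750; Grace 53,500; Jonah 46,250; Carol 33,250; Heidi 10,000; Uche 5,750.
Elif has the top bid and wins; the price is the second-highest bid, 53,500.
Elif's payoff = 11,000 − 53,500 = -42,500. All other bidders lose, so their payoff is 0.

Payoffs: Carol 0, Elif -42,500, Jonah 0, Heidi 0, Grace 0, Uche 0.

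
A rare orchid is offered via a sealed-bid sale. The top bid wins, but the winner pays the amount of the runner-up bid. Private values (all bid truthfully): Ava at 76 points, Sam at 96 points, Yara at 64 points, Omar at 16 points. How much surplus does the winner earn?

20 points

Ordered from highest: Sam 96 points; Ava 76 points; Yara 64 points; Omar 16 points.
Sam wins with the top bid and pays the second-highest, 76 points.
Surplus = 96 points − 76 points = 20 points.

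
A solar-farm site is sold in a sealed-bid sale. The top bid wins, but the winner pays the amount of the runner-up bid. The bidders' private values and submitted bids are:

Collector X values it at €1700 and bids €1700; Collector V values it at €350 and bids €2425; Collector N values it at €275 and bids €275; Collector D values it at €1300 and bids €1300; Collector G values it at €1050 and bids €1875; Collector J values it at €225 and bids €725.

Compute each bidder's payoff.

Collector X €0, Collector V -€1525, Collector N €0, Collector D €0, Collector G €0, Collector J €0.

Sorted high to low: Collector V €2425; Collector G €1875; Collector X €1700; Collector D €1300; Collector J €725; Collector N €275.
Collector V has the top bid and wins; the price is the second-highest bid, €1875.
Collector V's payoff = €350 − €1875 = -€1525. All other bidders lose, so their payoff is 0.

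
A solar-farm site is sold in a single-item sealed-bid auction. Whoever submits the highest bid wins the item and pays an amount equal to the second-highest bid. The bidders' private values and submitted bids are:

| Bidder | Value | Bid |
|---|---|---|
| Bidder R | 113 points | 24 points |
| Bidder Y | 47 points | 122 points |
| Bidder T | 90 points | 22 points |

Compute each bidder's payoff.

Bids in descending order: Bidder Y 122 points > Bidder R 24 points > Bidder T 22 points.
Bidder Y has the top bid and wins; the price is the second-highest bid, 24 points.
Bidder Y's payoff = 47 points − 24 points = 23 points. All other bidders lose, so their payoff is 0.

Payoffs: Bidder R 0 points, Bidder Y 23 points, Bidder T 0 points.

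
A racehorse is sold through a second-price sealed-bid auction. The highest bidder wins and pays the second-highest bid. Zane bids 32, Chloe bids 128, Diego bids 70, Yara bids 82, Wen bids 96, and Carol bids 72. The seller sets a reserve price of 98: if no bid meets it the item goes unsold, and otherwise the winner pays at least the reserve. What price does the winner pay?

Price paid: 98.

Ordered from highest: Chloe 128, then Wen 96, then Yara 82, then Carol 72, then Diego 70, then Zane 32.
Chloe has the highest bid, so Chloe wins.
The second-highest bid is 96, but the reserve 98 is higher, so the price is the reserve.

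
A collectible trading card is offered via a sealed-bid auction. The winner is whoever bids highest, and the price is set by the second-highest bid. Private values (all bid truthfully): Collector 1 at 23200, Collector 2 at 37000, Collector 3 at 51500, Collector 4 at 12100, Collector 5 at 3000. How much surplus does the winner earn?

14500

Ranking the bids: Collector 3 51500, then Collector 2 37000, then Collector 1 23200, then Collector 4 12100, then Collector 5 3000.
Collector 3 wins with the top bid and pays the second-highest, 37000.
Surplus = 51500 − 37000 = 14500.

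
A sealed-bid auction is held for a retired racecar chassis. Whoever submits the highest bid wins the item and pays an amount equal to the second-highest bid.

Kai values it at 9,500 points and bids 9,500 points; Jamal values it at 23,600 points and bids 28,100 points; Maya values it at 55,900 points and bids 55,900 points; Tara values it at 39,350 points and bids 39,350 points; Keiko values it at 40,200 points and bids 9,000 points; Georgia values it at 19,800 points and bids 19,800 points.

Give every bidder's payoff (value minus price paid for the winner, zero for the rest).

Kai 0 points, Jamal 0 points, Maya 16,550 points, Tara 0 points, Keiko 0 points, Georgia 0 points.

Ordered from highest: Maya 55,900 points > Tara 39,350 points > Jamal 28,100 points > Georgia 19,800 points > Kai 9,500 points > Keiko 9,000 points.
Maya has the top bid and wins; the price is the second-highest bid, 39,350 points.
Maya's payoff = 55,900 points − 39,350 points = 16,550 points. All other bidders lose, so their payoff is 0.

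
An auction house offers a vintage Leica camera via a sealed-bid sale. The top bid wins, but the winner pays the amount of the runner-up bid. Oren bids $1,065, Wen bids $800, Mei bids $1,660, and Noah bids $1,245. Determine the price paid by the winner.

Price paid: $1,245.

Ranking the bids: Mei $1,660, then Noah $1,245, then Oren $1,065, then Wen $800.
Mei has the highest bid, so Mei wins.
The second-highest bid is $1,245, so that is what Mei pays.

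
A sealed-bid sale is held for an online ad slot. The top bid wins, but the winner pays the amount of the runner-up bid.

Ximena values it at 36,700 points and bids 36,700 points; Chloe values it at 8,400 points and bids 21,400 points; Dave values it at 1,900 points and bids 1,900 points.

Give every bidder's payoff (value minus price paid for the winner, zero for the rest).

Ximena 15,300 points, Chloe 0 points, Dave 0 points.

Ranking the bids: Ximena 36,700 points; Chloe 21,400 points; Dave 1,900 points.
Ximena has the top bid and wins; the price is the second-highest bid, 21,400 points.
Ximena's payoff = 36,700 points − 21,400 points = 15,300 points. All other bidders lose, so their payoff is 0.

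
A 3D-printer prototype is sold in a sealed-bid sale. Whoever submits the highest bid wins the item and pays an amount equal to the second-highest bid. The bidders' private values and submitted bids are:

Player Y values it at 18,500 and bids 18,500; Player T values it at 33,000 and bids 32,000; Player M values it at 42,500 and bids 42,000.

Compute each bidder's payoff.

Player Y 0, Player T 0, Player M 10,500.

Sorted high to low: Player M 42,000 > Player T 32,000 > Player Y 18,500.
Player M has the top bid and wins; the price is the second-highest bid, 32,000.
Player M's payoff = 42,500 − 32,000 = 10,500. All other bidders lose, so their payoff is 0.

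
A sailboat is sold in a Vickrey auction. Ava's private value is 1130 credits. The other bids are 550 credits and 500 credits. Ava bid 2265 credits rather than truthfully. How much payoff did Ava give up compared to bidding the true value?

The highest competing bid is 550 credits.
Bidding truthfully at 1130 credits: Ava has the top bid, wins, and pays the second-highest bid 550 credits. Payoff = 1130 credits − 550 credits = 580 credits.
Bidding 2265 credits: Ava has the top bid, wins, and pays the second-highest bid 550 credits. Payoff = 1130 credits − 550 credits = 580 credits.
Regret = truthful payoff − actual payoff = 580 credits − 580 credits = 0 credits.

0 credits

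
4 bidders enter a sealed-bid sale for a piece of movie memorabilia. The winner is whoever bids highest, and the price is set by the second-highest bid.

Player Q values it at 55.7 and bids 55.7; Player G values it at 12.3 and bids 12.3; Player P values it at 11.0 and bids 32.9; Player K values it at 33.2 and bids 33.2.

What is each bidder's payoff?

Player Q 22.5, Player G 0.0, Player P 0.0, Player K 0.0.

Sorted high to low: Player Q 55.7, then Player K 33.2, then Player P 32.9, then Player G 12.3.
Player Q has the top bid and wins; the price is the second-highest bid, 33.2.
Player Q's payoff = 55.7 − 33.2 = 22.5. All other bidders lose, so their payoff is 0.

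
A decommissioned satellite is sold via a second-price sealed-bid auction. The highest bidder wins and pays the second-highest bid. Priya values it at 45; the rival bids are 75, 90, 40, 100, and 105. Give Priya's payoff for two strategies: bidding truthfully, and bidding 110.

(a) 0  (b) -60

The highest competing bid is 105.
Bidding truthfully at 45: the top bid is 105 (a rival), so Priya loses. Payoff = 0.
Bidding 110: Priya has the top bid, wins, and pays the second-highest bid 105. Payoff = 45 − 105 = -60.
This is the dominant-strategy logic: truthful bidding weakly beats any alternative.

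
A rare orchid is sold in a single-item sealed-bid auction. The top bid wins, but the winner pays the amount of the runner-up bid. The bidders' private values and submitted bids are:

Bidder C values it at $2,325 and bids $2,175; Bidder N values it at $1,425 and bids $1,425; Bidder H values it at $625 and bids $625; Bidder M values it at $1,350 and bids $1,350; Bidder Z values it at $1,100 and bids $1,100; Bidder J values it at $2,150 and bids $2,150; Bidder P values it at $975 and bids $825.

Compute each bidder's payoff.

Ordered from highest: Bidder C $2,175; Bidder J $2,150; Bidder N $1,425; Bidder M $1,350; Bidder Z $1,100; Bidder P $825; Bidder H $625.
Bidder C has the top bid and wins; the price is the second-highest bid, $2,150.
Bidder C's payoff = $2,325 − $2,150 = $175. All other bidders lose, so their payoff is 0.

Payoffs: Bidder C $175, Bidder N $0, Bidder H $0, Bidder M $0, Bidder Z $0, Bidder J $0, Bidder P $0.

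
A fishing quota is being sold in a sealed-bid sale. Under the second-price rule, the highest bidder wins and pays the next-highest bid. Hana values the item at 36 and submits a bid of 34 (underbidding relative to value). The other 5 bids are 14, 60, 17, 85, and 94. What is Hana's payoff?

Payoff = 0.

Highest competing bid: 94.
Hana's bid 34 is not the highest, so Hana loses, pays nothing, and earns zero payoff.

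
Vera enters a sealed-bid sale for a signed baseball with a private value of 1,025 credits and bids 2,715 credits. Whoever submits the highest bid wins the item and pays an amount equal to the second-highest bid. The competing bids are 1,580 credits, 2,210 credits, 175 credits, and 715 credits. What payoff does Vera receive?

Highest competing bid: 2,210 credits.
Vera's bid 2,715 credits is the highest overall, so Vera wins and pays the second-highest bid, 2,210 credits.
Payoff = value − price = 1,025 credits − 2,210 credits = -1,185 credits.
Overbidding won the item at a price above value — truthful bidding would have avoided this loss.

Payoff = -1,185 credits.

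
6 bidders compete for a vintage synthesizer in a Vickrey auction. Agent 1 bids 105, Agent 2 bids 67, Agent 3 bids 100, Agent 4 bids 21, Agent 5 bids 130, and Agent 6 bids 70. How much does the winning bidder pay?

Ordered from highest: Agent 5 130 > Agent 1 105 > Agent 3 100 > Agent 6 70 > Agent 2 67 > Agent 4 21.
Agent 5 has the highest bid, so Agent 5 wins.
The second-highest bid is 105, so that is what Agent 5 pays.

105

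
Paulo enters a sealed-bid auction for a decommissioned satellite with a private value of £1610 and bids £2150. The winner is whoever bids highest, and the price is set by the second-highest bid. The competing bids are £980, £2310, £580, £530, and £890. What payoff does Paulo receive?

Payoff = £0.

Highest competing bid: £2310.
Paulo's bid £2150 is not the highest, so Paulo loses, pays nothing, and earns zero payoff.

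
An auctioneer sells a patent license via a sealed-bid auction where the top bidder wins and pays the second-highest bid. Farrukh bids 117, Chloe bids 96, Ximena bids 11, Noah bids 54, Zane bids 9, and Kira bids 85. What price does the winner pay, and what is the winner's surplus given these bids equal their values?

The winner pays 96 for a surplus of 21.

Sorted high to low: Farrukh 117, then Chloe 96, then Kira 85, then Noah 54, then Ximena 11, then Zane 9.
Farrukh is the highest bidder, so Farrukh wins.
Under the second-price rule, the price is the second-highest bid: 96.
Surplus = 117 − 96 = 21.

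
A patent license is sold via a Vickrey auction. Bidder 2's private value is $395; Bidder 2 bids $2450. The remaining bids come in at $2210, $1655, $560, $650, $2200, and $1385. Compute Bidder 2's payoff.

Payoff = -$1815.

Highest competing bid: $2210.
Bidder 2's bid $2450 is the highest overall, so Bidder 2 wins and pays the second-highest bid, $2210.
Payoff = value − price = $395 − $2210 = -$1815.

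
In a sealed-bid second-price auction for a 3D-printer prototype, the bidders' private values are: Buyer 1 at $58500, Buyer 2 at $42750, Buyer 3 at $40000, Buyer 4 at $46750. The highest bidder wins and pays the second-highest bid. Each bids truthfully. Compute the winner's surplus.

Bids in descending order: Buyer 1 $58500 > Buyer 4 $46750 > Buyer 2 $42750 > Buyer 3 $40000.
Buyer 1 wins with the top bid and pays the second-highest, $46750.
Surplus = $58500 − $46750 = $11750.

Winner's surplus: $11750.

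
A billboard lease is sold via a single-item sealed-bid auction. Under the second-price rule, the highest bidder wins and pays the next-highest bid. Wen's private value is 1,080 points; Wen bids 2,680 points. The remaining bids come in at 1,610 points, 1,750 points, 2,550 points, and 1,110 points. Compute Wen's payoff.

Highest competing bid: 2,550 points.
Wen's bid 2,680 points is the highest overall, so Wen wins and pays the second-highest bid, 2,550 points.
Payoff = value − price = 1,080 points − 2,550 points = -1,470 points.
Overbidding won the item at a price above value — truthful bidding would have avoided this loss.

Payoff = -1,470 points.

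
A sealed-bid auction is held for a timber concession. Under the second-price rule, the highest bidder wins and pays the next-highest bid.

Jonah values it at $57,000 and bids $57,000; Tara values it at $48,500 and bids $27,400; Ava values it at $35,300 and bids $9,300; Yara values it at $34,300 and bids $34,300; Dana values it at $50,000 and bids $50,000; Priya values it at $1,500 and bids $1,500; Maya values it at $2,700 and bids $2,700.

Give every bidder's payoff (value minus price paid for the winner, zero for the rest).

Payoffs: Jonah $7,000, Tara $0, Ava $0, Yara $0, Dana $0, Priya $0, Maya $0.

Bids in descending order: Jonah $57,000, then Dana $50,000, then Yara $34,300, then Tara $27,400, then Ava $9,300, then Maya $2,700, then Priya $1,500.
Jonah has the top bid and wins; the price is the second-highest bid, $50,000.
Jonah's payoff = $57,000 − $50,000 = $7,000. All other bidders lose, so their payoff is 0.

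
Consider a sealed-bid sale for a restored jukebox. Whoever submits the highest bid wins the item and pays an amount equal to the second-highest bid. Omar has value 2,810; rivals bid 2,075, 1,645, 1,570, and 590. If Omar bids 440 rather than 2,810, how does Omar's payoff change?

The highest competing bid is 2,075.
Bidding truthfully at 2,810: Omar has the top bid, wins, and pays the second-highest bid 2,075. Payoff = 2,810 − 2,075 = 735.
Bidding 440: the top bid is 2,075 (a rival), so Omar loses. Payoff = 0.
Change = 0 − 735 = -735.

-735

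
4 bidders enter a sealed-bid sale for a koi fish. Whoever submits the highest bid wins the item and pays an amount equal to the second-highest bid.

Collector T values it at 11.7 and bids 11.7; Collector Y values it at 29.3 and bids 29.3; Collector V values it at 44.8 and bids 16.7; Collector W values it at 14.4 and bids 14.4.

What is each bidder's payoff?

Payoffs: Collector T 0.0, Collector Y 12.6, Collector V 0.0, Collector W 0.0.

Sorted high to low: Collector Y 29.3, then Collector V 16.7, then Collector W 14.4, then Collector T 11.7.
Collector Y has the top bid and wins; the price is the second-highest bid, 16.7.
Collector Y's payoff = 29.3 − 16.7 = 12.6. All other bidders lose, so their payoff is 0.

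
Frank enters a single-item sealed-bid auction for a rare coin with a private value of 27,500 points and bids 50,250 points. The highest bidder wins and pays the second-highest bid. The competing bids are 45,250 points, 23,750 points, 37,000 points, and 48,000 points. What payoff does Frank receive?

Highest competing bid: 48,000 points.
Frank's bid 50,250 points is the highest overall, so Frank wins and pays the second-highest bid, 48,000 points.
Payoff = value − price = 27,500 points − 48,000 points = -20,500 points.
Overbidding won the item at a price above value — truthful bidding would have avoided this loss.

Payoff = -20,500 points.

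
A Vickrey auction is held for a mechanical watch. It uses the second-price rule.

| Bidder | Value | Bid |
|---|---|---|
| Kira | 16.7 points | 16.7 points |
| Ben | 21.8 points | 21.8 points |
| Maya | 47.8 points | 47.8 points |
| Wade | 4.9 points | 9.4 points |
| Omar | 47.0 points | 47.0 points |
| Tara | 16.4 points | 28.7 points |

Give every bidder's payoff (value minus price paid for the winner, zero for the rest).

Sorted high to low: Maya 47.8 points > Omar 47.0 points > Tara 28.7 points > Ben 21.8 points > Kira 16.7 points > Wade 9.4 points.
Maya has the top bid and wins; the price is the second-highest bid, 47.0 points.
Maya's payoff = 47.8 points − 47.0 points = 0.8 points. All other bidders lose, so their payoff is 0.

Kira 0.0 points, Ben 0.0 points, Maya 0.8 points, Wade 0.0 points, Omar 0.0 points, Tara 0.0 points.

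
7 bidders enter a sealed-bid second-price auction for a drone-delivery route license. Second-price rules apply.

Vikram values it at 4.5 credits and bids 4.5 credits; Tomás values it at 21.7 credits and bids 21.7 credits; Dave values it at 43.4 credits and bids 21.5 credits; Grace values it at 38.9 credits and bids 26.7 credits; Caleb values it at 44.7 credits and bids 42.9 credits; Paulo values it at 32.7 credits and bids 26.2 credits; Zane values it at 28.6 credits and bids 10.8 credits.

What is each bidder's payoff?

Ranking the bids: Caleb 42.9 credits; Grace 26.7 credits; Paulo 26.2 credits; Tomás 21.7 credits; Dave 21.5 credits; Zane 10.8 credits; Vikram 4.5 credits.
Caleb has the top bid and wins; the price is the second-highest bid, 26.7 credits.
Caleb's payoff = 44.7 credits − 26.7 credits = 18.0 credits. All other bidders lose, so their payoff is 0.

Vikram 0.0 credits, Tomás 0.0 credits, Dave 0.0 credits, Grace 0.0 credits, Caleb 18.0 credits, Paulo 0.0 credits, Zane 0.0 credits.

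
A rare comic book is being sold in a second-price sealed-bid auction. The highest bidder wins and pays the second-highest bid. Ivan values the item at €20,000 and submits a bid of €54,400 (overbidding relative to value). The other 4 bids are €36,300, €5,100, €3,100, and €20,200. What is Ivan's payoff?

Highest competing bid: €36,300.
Ivan's bid €54,400 is the highest overall, so Ivan wins and pays the second-highest bid, €36,300.
Payoff = value − price = €20,000 − €36,300 = -€16,300.
Overbidding won the item at a price above value — truthful bidding would have avoided this loss.

Ivan's payoff: -€16,300.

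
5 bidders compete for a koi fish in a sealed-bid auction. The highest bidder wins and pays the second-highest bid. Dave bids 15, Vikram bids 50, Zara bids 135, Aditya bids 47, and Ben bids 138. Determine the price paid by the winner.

The winner pays 135.

Ranking the bids: Ben 138 > Zara 135 > Vikram 50 > Aditya 47 > Dave 15.
Ben has the highest bid, so Ben wins.
The second-highest bid is 135, so that is what Ben pays.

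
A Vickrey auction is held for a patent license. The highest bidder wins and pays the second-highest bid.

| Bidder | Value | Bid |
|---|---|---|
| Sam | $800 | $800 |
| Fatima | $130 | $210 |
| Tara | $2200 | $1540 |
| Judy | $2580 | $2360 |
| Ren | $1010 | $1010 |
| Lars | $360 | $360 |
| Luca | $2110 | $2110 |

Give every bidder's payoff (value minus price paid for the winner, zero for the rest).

Sam $0, Fatima $0, Tara $0, Judy $470, Ren $0, Lars $0, Luca $0.

Ranking the bids: Judy $2360; Luca $2110; Tara $1540; Ren $1010; Sam $800; Lars $360; Fatima $210.
Judy has the top bid and wins; the price is the second-highest bid, $2110.
Judy's payoff = $2580 − $2110 = $470. All other bidders lose, so their payoff is 0.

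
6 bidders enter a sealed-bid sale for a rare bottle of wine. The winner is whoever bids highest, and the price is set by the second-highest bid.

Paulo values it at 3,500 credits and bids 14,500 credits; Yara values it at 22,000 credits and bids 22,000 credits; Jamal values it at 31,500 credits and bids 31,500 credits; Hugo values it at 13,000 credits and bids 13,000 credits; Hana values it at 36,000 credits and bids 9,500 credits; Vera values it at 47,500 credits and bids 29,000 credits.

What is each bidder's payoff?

Payoffs: Paulo 0 credits, Yara 0 credits, Jamal 2,500 credits, Hugo 0 credits, Hana 0 credits, Vera 0 credits.

Ranking the bids: Jamal 31,500 credits > Vera 29,000 credits > Yara 22,000 credits > Paulo 14,500 credits > Hugo 13,000 credits > Hana 9,500 credits.
Jamal has the top bid and wins; the price is the second-highest bid, 29,000 credits.
Jamal's payoff = 31,500 credits − 29,000 credits = 2,500 credits. All other bidders lose, so their payoff is 0.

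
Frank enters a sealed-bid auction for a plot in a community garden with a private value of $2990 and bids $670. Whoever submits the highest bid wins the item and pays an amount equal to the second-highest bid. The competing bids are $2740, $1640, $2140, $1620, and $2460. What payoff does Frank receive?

Frank's payoff: $0.

Highest competing bid: $2740.
Frank's bid $670 is not the highest, so Frank loses, pays nothing, and earns zero payoff.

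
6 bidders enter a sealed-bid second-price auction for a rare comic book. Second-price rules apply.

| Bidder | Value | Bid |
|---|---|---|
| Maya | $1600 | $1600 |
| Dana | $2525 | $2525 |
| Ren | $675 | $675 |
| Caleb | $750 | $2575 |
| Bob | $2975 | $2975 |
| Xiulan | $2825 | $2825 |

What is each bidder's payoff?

Payoffs: Maya $0, Dana $0, Ren $0, Caleb $0, Bob $150, Xiulan $0.

Bids in descending order: Bob $2975; Xiulan $2825; Caleb $2575; Dana $2525; Maya $1600; Ren $675.
Bob has the top bid and wins; the price is the second-highest bid, $2825.
Bob's payoff = $2975 − $2825 = $150. All other bidders lose, so their payoff is 0.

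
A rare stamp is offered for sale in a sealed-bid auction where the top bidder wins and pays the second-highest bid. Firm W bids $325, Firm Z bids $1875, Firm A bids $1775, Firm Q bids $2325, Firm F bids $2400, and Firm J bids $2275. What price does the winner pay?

Price paid: $2325.

Bids in descending order: Firm F $2400; Firm Q $2325; Firm J $2275; Firm Z $1875; Firm A $1775; Firm W $325.
Firm F is the highest bidder, so Firm F wins.
Under the second-price rule, the price is the second-highest bid: $2325.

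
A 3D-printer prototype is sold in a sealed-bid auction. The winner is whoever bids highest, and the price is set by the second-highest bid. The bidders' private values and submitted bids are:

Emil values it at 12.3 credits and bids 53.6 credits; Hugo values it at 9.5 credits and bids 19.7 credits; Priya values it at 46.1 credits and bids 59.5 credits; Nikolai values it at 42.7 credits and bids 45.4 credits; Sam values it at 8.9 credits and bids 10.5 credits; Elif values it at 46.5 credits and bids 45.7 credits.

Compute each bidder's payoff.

Bids in descending order: Priya 59.5 credits, then Emil 53.6 credits, then Elif 45.7 credits, then Nikolai 45.4 credits, then Hugo 19.7 credits, then Sam 10.5 credits.
Priya has the top bid and wins; the price is the second-highest bid, 53.6 credits.
Priya's payoff = 46.1 credits − 53.6 credits = -7.5 credits. All other bidders lose, so their payoff is 0.

Emil 0.0 credits, Hugo 0.0 credits, Priya -7.5 credits, Nikolai 0.0 credits, Sam 0.0 credits, Elif 0.0 credits.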